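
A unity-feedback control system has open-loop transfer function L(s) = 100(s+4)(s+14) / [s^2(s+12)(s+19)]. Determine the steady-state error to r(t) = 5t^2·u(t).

The open loop has two poles at the origin → type 2 system.
K_a = lim_{s→0} s^2·L(s) = 100·4·14 / (12·19) = 1400/57.
r(t) = 5t^2 gives R(s) = 10/s^3.
e_ss = 10/K_a = 10/(1400/57) = 57/140.

57/140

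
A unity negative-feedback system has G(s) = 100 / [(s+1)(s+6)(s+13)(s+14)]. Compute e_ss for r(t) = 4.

546/149

No free integrators in G(s): this is a type 0 system.
K_p = lim_{s→0} G(s) = 100 / (1·6·13·14) = 25/273.
e_ss = 4/(1 + K_p) = 4/(298/273) = 546/149.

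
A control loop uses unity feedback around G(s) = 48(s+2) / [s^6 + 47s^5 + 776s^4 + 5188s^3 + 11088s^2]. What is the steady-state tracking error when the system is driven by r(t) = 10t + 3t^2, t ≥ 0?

693

Factoring s^2 from the denominator leaves a polynomial with constant term 11088, so the system is type 2. Taking each input component in turn:
  • 10t: tracked with zero error.
  • 3t^2: e_ss = 6/K_a with K_a=2/231 → 693.
Total e_ss = 693.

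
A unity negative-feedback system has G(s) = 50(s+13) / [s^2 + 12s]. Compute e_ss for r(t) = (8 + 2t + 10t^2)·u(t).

The denominator has no term below 12s — 1 pole at s=0, type 1. Treating each term separately:
  • 8: tracked with zero error.
  • 2t: e_ss = 2/K_v with K_v=325/6 → 12/325.
  • 10t^2: a type-1 system cannot track it, e_ss → ∞.
The unbounded component dominates.

infinity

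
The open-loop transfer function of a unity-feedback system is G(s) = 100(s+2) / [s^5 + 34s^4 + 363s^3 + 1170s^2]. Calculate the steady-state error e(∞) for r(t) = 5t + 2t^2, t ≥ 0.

Lowest-order denominator term is 1170s^2, so the open loop has 2 poles at the origin → type 2 system. Treating each term separately:
  • 5t: tracked with zero error.
  • 2t^2: e_ss = 4/K_a with K_a=20/117 → 23.4.
Total e_ss = 23.4.

23.4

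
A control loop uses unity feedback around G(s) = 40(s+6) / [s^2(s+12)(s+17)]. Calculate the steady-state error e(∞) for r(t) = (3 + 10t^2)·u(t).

17

System type = 2 (two poles at s=0). Treating each term separately:
  • 3: tracked with zero error.
  • 10t^2: e_ss = 20/K_a with K_a=20/17 → 17.
Total e_ss = 17.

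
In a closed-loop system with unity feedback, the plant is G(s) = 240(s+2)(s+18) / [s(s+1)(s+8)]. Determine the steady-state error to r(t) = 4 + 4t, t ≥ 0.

System type = 1 (one pole at s=0). Taking each input component in turn:
  • 4: tracked with zero error.
  • 4t: e_ss = 4/K_v with K_v=1080 → 1/270.
Total e_ss = 1/270.

1/270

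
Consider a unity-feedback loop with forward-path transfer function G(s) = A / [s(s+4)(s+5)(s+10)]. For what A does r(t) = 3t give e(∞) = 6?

The open loop has one pole at the origin → type 1 system.
K_v = lim_{s→0} s·G(s) = A / (4·5·10) = 0.005·A.
e_ss = 3/K_v = 6 ⇒ K_v = 0.5 ⇒ A = 0.5/0.005 = 100.

100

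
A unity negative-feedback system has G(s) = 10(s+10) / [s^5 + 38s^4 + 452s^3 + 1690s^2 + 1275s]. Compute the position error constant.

K_p = lim_{s→0} G(s); with 1 pole at the origin the limit diverges, so K_p = ∞.

infinity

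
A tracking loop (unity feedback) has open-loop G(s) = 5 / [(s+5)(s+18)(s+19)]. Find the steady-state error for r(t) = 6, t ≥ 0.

System type = 0 (no poles at s=0).
K_p = lim_{s→0} G(s) = 5 / (5·18·19) = 1/342.
e_ss = 6/(1 + K_p) = 6/(343/342) = 2052/343.

2052/343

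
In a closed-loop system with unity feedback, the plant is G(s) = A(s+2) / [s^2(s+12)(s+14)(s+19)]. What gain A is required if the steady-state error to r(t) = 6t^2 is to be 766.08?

25

Two free integrators in G(s): this is a type 2 system.
K_a = lim_{s→0} s^2·G(s) = A·2 / (12·14·19) = (1/1596)·A.
e_ss = 12/K_a = 766.08 ⇒ K_a = 25/1596 ⇒ A = (25/1596)/(1/1596) = 25.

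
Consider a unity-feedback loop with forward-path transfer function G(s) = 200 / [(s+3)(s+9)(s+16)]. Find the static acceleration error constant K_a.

0

No free integrators in G(s): this is a type 0 system.
K_a = lim_{s→0} s^2·G(s) = 0 (the extra factor of s kills the finite limit).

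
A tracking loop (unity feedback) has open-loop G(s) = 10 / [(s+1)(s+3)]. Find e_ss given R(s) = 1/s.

3/13

System type = 0 (no poles at s=0).
K_p = lim_{s→0} G(s) = 10 / (1·3) = 10/3.
e_ss = 1/(1 + K_p) = 1/(13/3) = 3/13.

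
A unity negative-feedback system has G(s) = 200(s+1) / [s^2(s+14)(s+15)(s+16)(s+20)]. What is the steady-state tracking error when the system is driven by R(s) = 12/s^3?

4032

Two free integrators in G(s): this is a type 2 system.
K_a = lim_{s→0} s^2·G(s) = 200·1 / (14·15·16·20) = 1/336.
r(t) = 6t^2 gives R(s) = 12/s^3.
e_ss = 12/K_a = 12/(1/336) = 4032.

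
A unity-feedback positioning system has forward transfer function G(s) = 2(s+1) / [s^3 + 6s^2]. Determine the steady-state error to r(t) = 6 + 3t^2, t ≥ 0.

The denominator has no term below 6s^2 — 2 poles at s=0, type 2. Taking each input component in turn:
  • 6: tracked with zero error.
  • 3t^2: e_ss = 6/K_a with K_a=1/3 → 18.
Total e_ss = 18.

18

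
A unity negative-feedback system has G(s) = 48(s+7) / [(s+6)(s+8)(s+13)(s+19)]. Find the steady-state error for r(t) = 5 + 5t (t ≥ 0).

infinity

System type = 0 (no poles at s=0). Taking each input component in turn:
  • 5: e_ss = 5/(1+K_p) with K_p=7/247 → 1235/254.
  • 5t: a type-0 system cannot track it, e_ss → ∞.
The unbounded component dominates.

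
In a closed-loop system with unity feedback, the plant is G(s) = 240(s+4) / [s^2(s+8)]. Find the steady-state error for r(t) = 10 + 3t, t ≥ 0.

Two free integrators in G(s): this is a type 2 system. Treating each term separately:
  • 10: tracked with zero error.
  • 3t: tracked with zero error.
Total e_ss = 0.

0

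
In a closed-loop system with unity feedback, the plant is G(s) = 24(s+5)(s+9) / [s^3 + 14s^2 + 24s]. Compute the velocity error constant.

45

Lowest-order denominator term is 24s, so the open loop has 1 pole at the origin → type 1 system.
K_v = lim_{s→0} s·G(s) = 24·5·9 / 24 = 45.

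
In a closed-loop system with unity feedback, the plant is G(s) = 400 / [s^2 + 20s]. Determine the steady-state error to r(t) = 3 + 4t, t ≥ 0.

0.2

The denominator has no term below 20s — 1 pole at s=0, type 1. By superposition:
  • 3: tracked with zero error.
  • 4t: e_ss = 4/K_v with K_v=20 → 0.2.
Total e_ss = 0.2.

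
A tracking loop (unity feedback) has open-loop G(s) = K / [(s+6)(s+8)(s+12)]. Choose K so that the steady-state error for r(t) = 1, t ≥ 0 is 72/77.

No free integrators in G(s): this is a type 0 system.
K_p = lim_{s→0} G(s) = K / (6·8·12) = (1/576)·K.
e_ss = 1/(1 + K_p) = 72/77 ⇒ 1 + (1/576)·K = 77/72 ⇒ K = 40.

40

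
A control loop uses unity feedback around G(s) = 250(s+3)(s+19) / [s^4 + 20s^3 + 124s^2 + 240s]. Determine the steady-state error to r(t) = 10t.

16/95

Factoring s from the denominator leaves a polynomial with constant term 240, so the system is type 1.
K_v = lim_{s→0} s·G(s) = 250·3·19 / 240 = 59.375.
e_ss = 10/K_v = 10/59.375 = 16/95.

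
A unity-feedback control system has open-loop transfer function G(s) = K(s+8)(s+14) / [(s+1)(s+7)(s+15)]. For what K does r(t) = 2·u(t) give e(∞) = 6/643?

The open loop has no poles at the origin → type 0 system.
K_p = lim_{s→0} G(s) = K·8·14 / (1·7·15) = (16/15)·K.
e_ss = 2/(1 + K_p) = 6/643 ⇒ 1 + (16/15)·K = 643/3 ⇒ K = 200.

200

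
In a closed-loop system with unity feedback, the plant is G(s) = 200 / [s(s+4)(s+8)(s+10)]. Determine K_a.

System type = 1 (one pole at s=0).
K_a = lim_{s→0} s^2·G(s) = 0 (the extra factor of s kills the finite limit).

0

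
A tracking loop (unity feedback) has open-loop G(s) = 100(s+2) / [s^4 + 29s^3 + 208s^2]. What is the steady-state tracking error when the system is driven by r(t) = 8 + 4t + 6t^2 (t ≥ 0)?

Factoring s^2 from the denominator leaves a polynomial with constant term 208, so the system is type 2. Taking each input component in turn:
  • 8: tracked with zero error.
  • 4t: tracked with zero error.
  • 6t^2: e_ss = 12/K_a with K_a=25/26 → 12.48.
Total e_ss = 12.48.

12.48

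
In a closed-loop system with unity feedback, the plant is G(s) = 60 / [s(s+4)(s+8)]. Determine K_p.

infinity

K_p = lim_{s→0} G(s); with 1 pole at the origin the limit diverges, so K_p = ∞.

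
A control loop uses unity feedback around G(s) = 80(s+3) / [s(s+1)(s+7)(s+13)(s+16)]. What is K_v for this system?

15/91

System type = 1 (one pole at s=0).
K_v = lim_{s→0} s·G(s) = 80·3 / (1·7·13·16) = 15/91.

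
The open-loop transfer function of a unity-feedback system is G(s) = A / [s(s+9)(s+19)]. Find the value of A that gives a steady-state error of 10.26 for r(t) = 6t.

100

The open loop has one pole at the origin → type 1 system.
K_v = lim_{s→0} s·G(s) = A / (9·19) = (1/171)·A.
e_ss = 6/K_v = 10.26 ⇒ K_v = 100/171 ⇒ A = (100/171)/(1/171) = 100.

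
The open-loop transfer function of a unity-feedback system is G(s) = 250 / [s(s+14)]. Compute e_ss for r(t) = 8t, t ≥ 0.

System type = 1 (one pole at s=0).
K_v = lim_{s→0} s·G(s) = 250 / (14) = 125/7.
e_ss = 8/K_v = 8/(125/7) = 0.448.

0.448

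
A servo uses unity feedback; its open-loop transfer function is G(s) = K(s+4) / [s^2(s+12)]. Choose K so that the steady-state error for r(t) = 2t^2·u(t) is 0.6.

System type = 2 (two poles at s=0).
K_a = lim_{s→0} s^2·G(s) = K·4 / (12) = (1/3)·K.
e_ss = 4/K_a = 0.6 ⇒ K_a = 20/3 ⇒ K = (20/3)/(1/3) = 20.

20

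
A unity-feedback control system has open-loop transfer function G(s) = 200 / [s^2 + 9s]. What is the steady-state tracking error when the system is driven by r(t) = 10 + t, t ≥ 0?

Lowest-order denominator term is 9s, so the open loop has 1 pole at the origin → type 1 system. Taking each input component in turn:
  • 10: tracked with zero error.
  • t: e_ss = 1/K_v with K_v=200/9 → 0.045.
Total e_ss = 0.045.

0.045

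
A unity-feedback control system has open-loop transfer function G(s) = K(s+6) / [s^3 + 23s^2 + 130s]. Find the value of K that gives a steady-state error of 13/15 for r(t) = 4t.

Lowest-order denominator term is 130s, so the open loop has 1 pole at the origin → type 1 system.
K_v = lim_{s→0} s·G(s) = K·6 / 130 = (3/65)·K.
e_ss = 4/K_v = 13/15 ⇒ K_v = 60/13 ⇒ K = (60/13)/(3/65) = 100.

100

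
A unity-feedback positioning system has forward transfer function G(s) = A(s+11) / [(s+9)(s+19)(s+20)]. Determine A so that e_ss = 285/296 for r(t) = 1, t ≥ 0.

No free integrators in G(s): this is a type 0 system.
K_p = lim_{s→0} G(s) = A·11 / (9·19·20) = (11/3420)·A.
e_ss = 1/(1 + K_p) = 285/296 ⇒ 1 + (11/3420)·A = 296/285 ⇒ A = 12.

12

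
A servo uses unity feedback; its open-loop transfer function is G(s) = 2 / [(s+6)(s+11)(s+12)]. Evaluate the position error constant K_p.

1/396

No free integrators in G(s): this is a type 0 system.
K_p = lim_{s→0} G(s) = 2 / (6·11·12) = 1/396.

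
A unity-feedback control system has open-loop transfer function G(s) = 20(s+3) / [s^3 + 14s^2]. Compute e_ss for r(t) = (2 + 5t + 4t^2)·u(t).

28/15

Factoring s^2 from the denominator leaves a polynomial with constant term 14, so the system is type 2. Treating each term separately:
  • 2: tracked with zero error.
  • 5t: tracked with zero error.
  • 4t^2: e_ss = 8/K_a with K_a=30/7 → 28/15.
Total e_ss = 28/15.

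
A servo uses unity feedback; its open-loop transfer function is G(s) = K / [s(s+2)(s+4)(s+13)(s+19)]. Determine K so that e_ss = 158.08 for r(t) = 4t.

The open loop has one pole at the origin → type 1 system.
K_v = lim_{s→0} s·G(s) = K / (2·4·13·19) = (1/1976)·K.
e_ss = 4/K_v = 158.08 ⇒ K_v = 25/988 ⇒ K = (25/988)/(1/1976) = 50.

50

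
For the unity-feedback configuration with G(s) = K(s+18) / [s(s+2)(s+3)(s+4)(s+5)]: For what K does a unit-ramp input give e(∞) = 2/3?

G(s) has one factor of s in the denominator, so the system is type 1.
K_v = lim_{s→0} s·G(s) = K·18 / (2·3·4·5) = 0.15·K.
e_ss = 1/K_v = 2/3 ⇒ K_v = 1.5 ⇒ K = 1.5/0.15 = 10.

10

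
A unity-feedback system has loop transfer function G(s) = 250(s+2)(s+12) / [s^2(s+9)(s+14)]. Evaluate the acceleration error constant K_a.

1000/21

System type = 2 (two poles at s=0).
K_a = lim_{s→0} s^2·G(s) = 250·2·12 / (9·14) = 1000/21.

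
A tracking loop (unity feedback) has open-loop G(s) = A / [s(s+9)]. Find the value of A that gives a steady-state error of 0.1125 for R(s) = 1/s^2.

System type = 1 (one pole at s=0).
K_v = lim_{s→0} s·G(s) = A / (9) = (1/9)·A.
e_ss = 1/K_v = 0.1125 ⇒ K_v = 80/9 ⇒ A = (80/9)/(1/9) = 80.

80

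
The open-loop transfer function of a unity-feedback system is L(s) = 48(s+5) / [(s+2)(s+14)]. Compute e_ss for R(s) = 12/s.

System type = 0 (no poles at s=0).
K_p = lim_{s→0} L(s) = 48·5 / (2·14) = 60/7.
e_ss = 12/(1 + K_p) = 12/(67/7) = 84/67.

84/67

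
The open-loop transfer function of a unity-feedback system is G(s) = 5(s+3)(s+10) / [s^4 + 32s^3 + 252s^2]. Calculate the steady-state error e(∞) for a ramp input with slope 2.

0

Lowest-order denominator term is 252s^2, so the open loop has 2 poles at the origin → type 2 system.
A type-2 system has K_v = ∞, so it tracks a ramp input with zero steady-state error.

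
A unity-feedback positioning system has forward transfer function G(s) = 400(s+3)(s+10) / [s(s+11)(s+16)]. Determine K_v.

One free integrator in G(s): this is a type 1 system.
K_v = lim_{s→0} s·G(s) = 400·3·10 / (11·16) = 750/11.

750/11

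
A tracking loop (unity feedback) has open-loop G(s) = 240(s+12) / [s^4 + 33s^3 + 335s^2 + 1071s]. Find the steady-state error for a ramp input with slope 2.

119/160

Factoring s from the denominator leaves a polynomial with constant term 1071, so the system is type 1.
K_v = lim_{s→0} s·G(s) = 240·12 / 1071 = 320/119.
e_ss = 2/K_v = 2/(320/119) = 119/160.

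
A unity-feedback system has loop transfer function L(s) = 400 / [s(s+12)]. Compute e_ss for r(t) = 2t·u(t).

System type = 1 (one pole at s=0).
K_v = lim_{s→0} s·L(s) = 400 / (12) = 100/3.
e_ss = 2/K_v = 2/(100/3) = 0.06.

0.06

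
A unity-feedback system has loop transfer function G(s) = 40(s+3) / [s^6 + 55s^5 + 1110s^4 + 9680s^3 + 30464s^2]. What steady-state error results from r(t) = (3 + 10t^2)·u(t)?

The denominator has no term below 30464s^2 — 2 poles at s=0, type 2. Treating each term separately:
  • 3: tracked with zero error.
  • 10t^2: e_ss = 20/K_a with K_a=15/3808 → 15232/3.
Total e_ss = 15232/3.

15232/3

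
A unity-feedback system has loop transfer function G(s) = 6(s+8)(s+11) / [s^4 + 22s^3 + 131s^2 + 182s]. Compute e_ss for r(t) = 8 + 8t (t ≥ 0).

The denominator has no term below 182s — 1 pole at s=0, type 1. By superposition:
  • 8: tracked with zero error.
  • 8t: e_ss = 8/K_v with K_v=264/91 → 91/33.
Total e_ss = 91/33.

91/33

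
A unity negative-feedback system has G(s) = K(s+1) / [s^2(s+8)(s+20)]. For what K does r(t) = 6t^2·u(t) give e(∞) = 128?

System type = 2 (two poles at s=0).
K_a = lim_{s→0} s^2·G(s) = K·1 / (8·20) = (1/160)·K.
e_ss = 12/K_a = 128 ⇒ K_a = 3/32 ⇒ K = (3/32)/(1/160) = 15.

15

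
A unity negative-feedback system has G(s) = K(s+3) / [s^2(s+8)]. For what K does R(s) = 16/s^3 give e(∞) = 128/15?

System type = 2 (two poles at s=0).
K_a = lim_{s→0} s^2·G(s) = K·3 / (8) = 0.375·K.
e_ss = 16/K_a = 128/15 ⇒ K_a = 1.875 ⇒ K = 1.875/0.375 = 5.

5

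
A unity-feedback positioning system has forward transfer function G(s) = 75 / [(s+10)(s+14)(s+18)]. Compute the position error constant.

5/168

No free integrators in G(s): this is a type 0 system.
K_p = lim_{s→0} G(s) = 75 / (10·14·18) = 5/168.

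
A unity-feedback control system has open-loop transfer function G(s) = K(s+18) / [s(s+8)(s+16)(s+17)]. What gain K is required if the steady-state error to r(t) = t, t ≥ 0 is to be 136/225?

200

System type = 1 (one pole at s=0).
K_v = lim_{s→0} s·G(s) = K·18 / (8·16·17) = (9/1088)·K.
e_ss = 1/K_v = 136/225 ⇒ K_v = 225/136 ⇒ K = (225/136)/(9/1088) = 200.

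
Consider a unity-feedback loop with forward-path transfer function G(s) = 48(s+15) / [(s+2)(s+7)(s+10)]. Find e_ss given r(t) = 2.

The open loop has no poles at the origin → type 0 system.
K_p = lim_{s→0} G(s) = 48·15 / (2·7·10) = 36/7.
e_ss = 2/(1 + K_p) = 2/(43/7) = 14/43.

14/43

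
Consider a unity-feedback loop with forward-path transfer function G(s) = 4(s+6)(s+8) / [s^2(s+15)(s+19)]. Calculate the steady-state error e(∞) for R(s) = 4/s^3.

5.9375

G(s) has two factors of s in the denominator, so the system is type 2.
K_a = lim_{s→0} s^2·G(s) = 4·6·8 / (15·19) = 64/95.
r(t) = 2t^2 gives R(s) = 4/s^3.
e_ss = 4/K_a = 4/(64/95) = 5.9375.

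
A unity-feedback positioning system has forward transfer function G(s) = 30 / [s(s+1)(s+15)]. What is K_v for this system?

G(s) has one factor of s in the denominator, so the system is type 1.
K_v = lim_{s→0} s·G(s) = 30 / (1·15) = 2.

2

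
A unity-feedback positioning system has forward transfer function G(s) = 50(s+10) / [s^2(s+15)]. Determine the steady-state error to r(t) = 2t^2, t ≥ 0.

Two free integrators in G(s): this is a type 2 system.
K_a = lim_{s→0} s^2·G(s) = 50·10 / (15) = 100/3.
r(t) = 2t^2 gives R(s) = 4/s^3.
e_ss = 4/K_a = 4/(100/3) = 0.12.

0.12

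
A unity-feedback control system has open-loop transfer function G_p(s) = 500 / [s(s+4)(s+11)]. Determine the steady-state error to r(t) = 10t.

One free integrator in G_p(s): this is a type 1 system.
K_v = lim_{s→0} s·G_p(s) = 500 / (4·11) = 125/11.
e_ss = 10/K_v = 10/(125/11) = 0.88.

0.88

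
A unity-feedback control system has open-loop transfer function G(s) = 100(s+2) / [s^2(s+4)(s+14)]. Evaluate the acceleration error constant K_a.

G(s) has two factors of s in the denominator, so the system is type 2.
K_a = lim_{s→0} s^2·G(s) = 100·2 / (4·14) = 25/7.

25/7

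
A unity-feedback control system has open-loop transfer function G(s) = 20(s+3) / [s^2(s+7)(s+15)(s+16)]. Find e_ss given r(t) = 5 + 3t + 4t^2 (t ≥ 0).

224

The open loop has two poles at the origin → type 2 system. Taking each input component in turn:
  • 5: tracked with zero error.
  • 3t: tracked with zero error.
  • 4t^2: e_ss = 8/K_a with K_a=1/28 → 224.
Total e_ss = 224.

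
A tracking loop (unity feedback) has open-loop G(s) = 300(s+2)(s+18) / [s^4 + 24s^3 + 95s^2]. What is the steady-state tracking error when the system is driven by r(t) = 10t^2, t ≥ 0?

19/108

Lowest-order denominator term is 95s^2, so the open loop has 2 poles at the origin → type 2 system.
K_a = lim_{s→0} s^2·G(s) = 300·2·18 / 95 = 2160/19.
r(t) = 10t^2 gives R(s) = 20/s^3.
e_ss = 20/K_a = 20/(2160/19) = 19/108.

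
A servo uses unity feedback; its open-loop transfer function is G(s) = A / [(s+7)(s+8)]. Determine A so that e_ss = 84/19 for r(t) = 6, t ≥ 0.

20

System type = 0 (no poles at s=0).
K_p = lim_{s→0} G(s) = A / (7·8) = (1/56)·A.
e_ss = 6/(1 + K_p) = 84/19 ⇒ 1 + (1/56)·A = 19/14 ⇒ A = 20.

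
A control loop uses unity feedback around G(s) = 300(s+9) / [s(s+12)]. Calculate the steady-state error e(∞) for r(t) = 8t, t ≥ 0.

8/225

One free integrator in G(s): this is a type 1 system.
K_v = lim_{s→0} s·G(s) = 300·9 / (12) = 225.
e_ss = 8/K_v = 8/225.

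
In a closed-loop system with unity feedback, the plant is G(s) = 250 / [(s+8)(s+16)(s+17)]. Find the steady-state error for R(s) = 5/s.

G(s) has no factors of s in the denominator, so the system is type 0.
K_p = lim_{s→0} G(s) = 250 / (8·16·17) = 125/1088.
e_ss = 5/(1 + K_p) = 5/(1213/1088) = 5440/1213.

5440/1213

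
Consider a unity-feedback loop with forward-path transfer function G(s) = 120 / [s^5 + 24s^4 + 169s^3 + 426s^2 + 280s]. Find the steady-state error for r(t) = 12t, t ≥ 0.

Lowest-order denominator term is 280s, so the open loop has 1 pole at the origin → type 1 system.
K_v = lim_{s→0} s·G(s) = 120 / 280 = 3/7.
e_ss = 12/K_v = 12/(3/7) = 28.

28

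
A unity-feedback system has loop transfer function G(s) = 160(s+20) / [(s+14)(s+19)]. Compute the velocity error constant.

0

G(s) has no factors of s in the denominator, so the system is type 0.
K_v = lim_{s→0} s·G(s) = 0 (the extra factor of s kills the finite limit).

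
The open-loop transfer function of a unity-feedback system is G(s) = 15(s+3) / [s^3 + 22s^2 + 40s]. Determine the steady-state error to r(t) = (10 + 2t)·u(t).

Factoring s from the denominator leaves a polynomial with constant term 40, so the system is type 1. By superposition:
  • 10: tracked with zero error.
  • 2t: e_ss = 2/K_v with K_v=1.125 → 16/9.
Total e_ss = 16/9.

16/9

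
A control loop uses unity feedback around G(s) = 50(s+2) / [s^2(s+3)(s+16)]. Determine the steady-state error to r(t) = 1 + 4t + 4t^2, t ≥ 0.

G(s) has two factors of s in the denominator, so the system is type 2. By superposition:
  • 1: tracked with zero error.
  • 4t: tracked with zero error.
  • 4t^2: e_ss = 8/K_a with K_a=25/12 → 3.84.
Total e_ss = 3.84.

3.84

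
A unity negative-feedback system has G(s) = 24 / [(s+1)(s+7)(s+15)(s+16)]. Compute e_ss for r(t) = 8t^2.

infinity

The open loop has no poles at the origin → type 0 system.
K_a = lim_{s→0} s^2·G(s) = 0; the steady-state error to this parabolic input grows without bound.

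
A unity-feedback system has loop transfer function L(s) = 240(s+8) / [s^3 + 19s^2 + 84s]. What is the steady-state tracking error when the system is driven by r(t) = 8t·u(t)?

0.35

The denominator has no term below 84s — 1 pole at s=0, type 1.
K_v = lim_{s→0} s·L(s) = 240·8 / 84 = 160/7.
e_ss = 8/K_v = 8/(160/7) = 0.35.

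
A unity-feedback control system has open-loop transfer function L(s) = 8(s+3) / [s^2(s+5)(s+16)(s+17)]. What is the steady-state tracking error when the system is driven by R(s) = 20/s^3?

The open loop has two poles at the origin → type 2 system.
K_a = lim_{s→0} s^2·L(s) = 8·3 / (5·16·17) = 3/170.
r(t) = 10t^2 gives R(s) = 20/s^3.
e_ss = 20/K_a = 20/(3/170) = 3400/3.

3400/3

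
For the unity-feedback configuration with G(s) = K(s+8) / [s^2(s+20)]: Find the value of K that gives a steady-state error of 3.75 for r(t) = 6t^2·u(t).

8

Two free integrators in G(s): this is a type 2 system.
K_a = lim_{s→0} s^2·G(s) = K·8 / (20) = 0.4·K.
e_ss = 12/K_a = 3.75 ⇒ K_a = 3.2 ⇒ K = 3.2/0.4 = 8.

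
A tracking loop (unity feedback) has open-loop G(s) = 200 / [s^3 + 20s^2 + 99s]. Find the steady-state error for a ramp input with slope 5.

Factoring s from the denominator leaves a polynomial with constant term 99, so the system is type 1.
K_v = lim_{s→0} s·G(s) = 200 / 99 = 200/99.
e_ss = 5/K_v = 5/(200/99) = 2.475.

2.475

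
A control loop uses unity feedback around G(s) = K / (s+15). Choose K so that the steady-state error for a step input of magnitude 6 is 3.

G(s) has no factors of s in the denominator, so the system is type 0.
K_p = lim_{s→0} G(s) = K / (15) = (1/15)·K.
e_ss = 6/(1 + K_p) = 3 ⇒ 1 + (1/15)·K = 2 ⇒ K = 15.

15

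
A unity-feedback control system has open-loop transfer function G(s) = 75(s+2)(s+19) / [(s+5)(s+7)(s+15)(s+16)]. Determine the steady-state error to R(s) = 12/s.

8.96

System type = 0 (no poles at s=0).
K_p = lim_{s→0} G(s) = 75·2·19 / (5·7·15·16) = 19/56.
e_ss = 12/(1 + K_p) = 12/(75/56) = 8.96.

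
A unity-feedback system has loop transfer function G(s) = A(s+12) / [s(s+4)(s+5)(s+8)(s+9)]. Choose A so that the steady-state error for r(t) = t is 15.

The open loop has one pole at the origin → type 1 system.
K_v = lim_{s→0} s·G(s) = A·12 / (4·5·8·9) = (1/120)·A.
e_ss = 1/K_v = 15 ⇒ K_v = 1/15 ⇒ A = (1/15)/(1/120) = 8.

8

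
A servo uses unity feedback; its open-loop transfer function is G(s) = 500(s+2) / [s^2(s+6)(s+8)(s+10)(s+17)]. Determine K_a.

25/204

G(s) has two factors of s in the denominator, so the system is type 2.
K_a = lim_{s→0} s^2·G(s) = 500·2 / (6·8·10·17) = 25/204.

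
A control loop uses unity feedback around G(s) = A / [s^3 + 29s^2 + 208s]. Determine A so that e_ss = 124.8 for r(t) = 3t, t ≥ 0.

5

The denominator has no term below 208s — 1 pole at s=0, type 1.
K_v = lim_{s→0} s·G(s) = A / 208 = (1/208)·A.
e_ss = 3/K_v = 124.8 ⇒ K_v = 5/208 ⇒ A = (5/208)/(1/208) = 5.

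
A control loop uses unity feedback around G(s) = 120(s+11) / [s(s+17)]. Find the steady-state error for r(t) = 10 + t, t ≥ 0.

17/1320

System type = 1 (one pole at s=0). Taking each input component in turn:
  • 10: tracked with zero error.
  • t: e_ss = 1/K_v with K_v=1320/17 → 17/1320.
Total e_ss = 17/1320.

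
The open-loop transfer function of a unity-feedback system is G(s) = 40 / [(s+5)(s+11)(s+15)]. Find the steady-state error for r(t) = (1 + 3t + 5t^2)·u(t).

The open loop has no poles at the origin → type 0 system. Taking each input component in turn:
  • 1: e_ss = 1/(1+K_p) with K_p=8/165 → 165/173.
  • 3t: a type-0 system cannot track it, e_ss → ∞.
  • 5t^2: a type-0 system cannot track it, e_ss → ∞.
The unbounded component dominates.

infinity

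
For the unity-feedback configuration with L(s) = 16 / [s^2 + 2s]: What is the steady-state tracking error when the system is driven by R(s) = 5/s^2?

0.625

Lowest-order denominator term is 2s, so the open loop has 1 pole at the origin → type 1 system.
K_v = lim_{s→0} s·L(s) = 16 / 2 = 8.
e_ss = 5/K_v = 5/8 = 0.625.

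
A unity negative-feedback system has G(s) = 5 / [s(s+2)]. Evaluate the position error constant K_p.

K_p = lim_{s→0} G(s); with 1 pole at the origin the limit diverges, so K_p = ∞.

infinity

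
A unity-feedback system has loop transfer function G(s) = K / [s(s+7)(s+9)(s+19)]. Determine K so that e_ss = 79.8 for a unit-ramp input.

The open loop has one pole at the origin → type 1 system.
K_v = lim_{s→0} s·G(s) = K / (7·9·19) = (1/1197)·K.
e_ss = 1/K_v = 79.8 ⇒ K_v = 5/399 ⇒ K = (5/399)/(1/1197) = 15.

15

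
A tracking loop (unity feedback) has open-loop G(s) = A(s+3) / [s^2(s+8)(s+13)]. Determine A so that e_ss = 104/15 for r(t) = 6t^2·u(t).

60

System type = 2 (two poles at s=0).
K_a = lim_{s→0} s^2·G(s) = A·3 / (8·13) = (3/104)·A.
e_ss = 12/K_a = 104/15 ⇒ K_a = 45/26 ⇒ A = (45/26)/(3/104) = 60.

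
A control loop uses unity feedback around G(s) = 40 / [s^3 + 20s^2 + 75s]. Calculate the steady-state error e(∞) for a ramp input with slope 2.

3.75

Factoring s from the denominator leaves a polynomial with constant term 75, so the system is type 1.
K_v = lim_{s→0} s·G(s) = 40 / 75 = 8/15.
e_ss = 2/K_v = 2/(8/15) = 3.75.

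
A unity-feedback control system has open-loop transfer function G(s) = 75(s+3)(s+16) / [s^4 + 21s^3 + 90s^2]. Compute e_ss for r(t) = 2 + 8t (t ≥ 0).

Lowest-order denominator term is 90s^2, so the open loop has 2 poles at the origin → type 2 system. By superposition:
  • 2: tracked with zero error.
  • 8t: tracked with zero error.
Total e_ss = 0.

0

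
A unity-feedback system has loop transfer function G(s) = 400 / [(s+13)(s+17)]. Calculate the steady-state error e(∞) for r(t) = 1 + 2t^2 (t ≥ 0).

infinity

System type = 0 (no poles at s=0). By superposition:
  • 1: e_ss = 1/(1+K_p) with K_p=400/221 → 221/621.
  • 2t^2: a type-0 system cannot track it, e_ss → ∞.
The unbounded component dominates.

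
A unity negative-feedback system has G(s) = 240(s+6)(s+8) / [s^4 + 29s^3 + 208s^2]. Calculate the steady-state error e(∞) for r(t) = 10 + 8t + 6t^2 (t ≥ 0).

13/60

The denominator has no term below 208s^2 — 2 poles at s=0, type 2. Taking each input component in turn:
  • 10: tracked with zero error.
  • 8t: tracked with zero error.
  • 6t^2: e_ss = 12/K_a with K_a=720/13 → 13/60.
Total e_ss = 13/60.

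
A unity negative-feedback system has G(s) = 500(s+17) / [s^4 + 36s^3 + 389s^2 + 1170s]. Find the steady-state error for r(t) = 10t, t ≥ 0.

117/85

Lowest-order denominator term is 1170s, so the open loop has 1 pole at the origin → type 1 system.
K_v = lim_{s→0} s·G(s) = 500·17 / 1170 = 850/117.
e_ss = 10/K_v = 10/(850/117) = 117/85.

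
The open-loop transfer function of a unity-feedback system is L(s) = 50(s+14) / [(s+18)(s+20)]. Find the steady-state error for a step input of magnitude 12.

L(s) has no factors of s in the denominator, so the system is type 0.
K_p = lim_{s→0} L(s) = 50·14 / (18·20) = 35/18.
e_ss = 12/(1 + K_p) = 12/(53/18) = 216/53.

216/53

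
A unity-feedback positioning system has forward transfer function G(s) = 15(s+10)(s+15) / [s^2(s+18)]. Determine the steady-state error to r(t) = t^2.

0.016

G(s) has two factors of s in the denominator, so the system is type 2.
K_a = lim_{s→0} s^2·G(s) = 15·10·15 / (18) = 125.
r(t) = t^2 gives R(s) = 2/s^3.
e_ss = 2/K_a = 2/125 = 0.016.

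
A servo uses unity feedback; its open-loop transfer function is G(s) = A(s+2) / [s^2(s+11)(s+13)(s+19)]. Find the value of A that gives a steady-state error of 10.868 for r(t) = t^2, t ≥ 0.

250

System type = 2 (two poles at s=0).
K_a = lim_{s→0} s^2·G(s) = A·2 / (11·13·19) = (2/2717)·A.
e_ss = 2/K_a = 10.868 ⇒ K_a = 500/2717 ⇒ A = (500/2717)/(2/2717) = 250.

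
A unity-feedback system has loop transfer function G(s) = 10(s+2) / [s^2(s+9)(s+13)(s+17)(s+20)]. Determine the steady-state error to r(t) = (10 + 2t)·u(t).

0

G(s) has two factors of s in the denominator, so the system is type 2. Taking each input component in turn:
  • 10: tracked with zero error.
  • 2t: tracked with zero error.
Total e_ss = 0.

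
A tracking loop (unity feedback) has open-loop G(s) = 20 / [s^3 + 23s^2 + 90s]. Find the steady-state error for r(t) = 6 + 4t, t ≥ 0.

The denominator has no term below 90s — 1 pole at s=0, type 1. Treating each term separately:
  • 6: tracked with zero error.
  • 4t: e_ss = 4/K_v with K_v=2/9 → 18.
Total e_ss = 18.

18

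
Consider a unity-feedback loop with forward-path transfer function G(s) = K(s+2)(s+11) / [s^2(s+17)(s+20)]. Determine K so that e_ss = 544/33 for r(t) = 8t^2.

The open loop has two poles at the origin → type 2 system.
K_a = lim_{s→0} s^2·G(s) = K·2·11 / (17·20) = (11/170)·K.
e_ss = 16/K_a = 544/33 ⇒ K_a = 33/34 ⇒ K = (33/34)/(11/170) = 15.

15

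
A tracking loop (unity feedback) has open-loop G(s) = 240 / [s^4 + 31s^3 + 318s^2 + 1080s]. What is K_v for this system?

2/9

The denominator has no term below 1080s — 1 pole at s=0, type 1.
K_v = lim_{s→0} s·G(s) = 240 / 1080 = 2/9.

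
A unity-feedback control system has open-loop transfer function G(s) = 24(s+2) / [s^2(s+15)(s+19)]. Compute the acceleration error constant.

G(s) has two factors of s in the denominator, so the system is type 2.
K_a = lim_{s→0} s^2·G(s) = 24·2 / (15·19) = 16/95.

16/95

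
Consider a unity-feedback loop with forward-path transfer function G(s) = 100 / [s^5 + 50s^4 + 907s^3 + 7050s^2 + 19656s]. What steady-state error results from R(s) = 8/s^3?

Factoring s from the denominator leaves a polynomial with constant term 19656, so the system is type 1.
K_a = lim_{s→0} s^2·G(s) = 0; the steady-state error to this parabolic input grows without bound.

infinity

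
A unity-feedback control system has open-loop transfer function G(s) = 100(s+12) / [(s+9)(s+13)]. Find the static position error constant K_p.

400/39

G(s) has no factors of s in the denominator, so the system is type 0.
K_p = lim_{s→0} G(s) = 100·12 / (9·13) = 400/39.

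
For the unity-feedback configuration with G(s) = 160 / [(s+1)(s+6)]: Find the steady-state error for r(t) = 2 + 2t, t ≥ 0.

The open loop has no poles at the origin → type 0 system. Taking each input component in turn:
  • 2: e_ss = 2/(1+K_p) with K_p=80/3 → 6/83.
  • 2t: a type-0 system cannot track it, e_ss → ∞.
The unbounded component dominates.

infinity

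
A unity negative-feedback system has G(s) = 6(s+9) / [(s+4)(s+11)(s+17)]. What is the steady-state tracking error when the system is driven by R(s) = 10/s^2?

infinity

No free integrators in G(s): this is a type 0 system.
For a type-0 system K_v = 0, so e_ss to a ramp input is unbounded.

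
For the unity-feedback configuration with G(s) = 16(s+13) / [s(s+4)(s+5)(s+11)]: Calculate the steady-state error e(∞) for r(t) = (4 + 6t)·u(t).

165/26

The open loop has one pole at the origin → type 1 system. By superposition:
  • 4: tracked with zero error.
  • 6t: e_ss = 6/K_v with K_v=52/55 → 165/26.
Total e_ss = 165/26.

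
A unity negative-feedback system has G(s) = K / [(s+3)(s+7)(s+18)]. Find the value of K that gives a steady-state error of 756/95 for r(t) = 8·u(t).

System type = 0 (no poles at s=0).
K_p = lim_{s→0} G(s) = K / (3·7·18) = (1/378)·K.
e_ss = 8/(1 + K_p) = 756/95 ⇒ 1 + (1/378)·K = 190/189 ⇒ K = 2.

2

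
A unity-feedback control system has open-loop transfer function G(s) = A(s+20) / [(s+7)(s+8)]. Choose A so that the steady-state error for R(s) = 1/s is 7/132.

50

G(s) has no factors of s in the denominator, so the system is type 0.
K_p = lim_{s→0} G(s) = A·20 / (7·8) = (5/14)·A.
e_ss = 1/(1 + K_p) = 7/132 ⇒ 1 + (5/14)·A = 132/7 ⇒ A = 50.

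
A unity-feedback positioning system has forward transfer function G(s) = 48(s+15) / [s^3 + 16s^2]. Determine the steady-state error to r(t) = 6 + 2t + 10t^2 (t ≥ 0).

4/9

The denominator has no term below 16s^2 — 2 poles at s=0, type 2. Taking each input component in turn:
  • 6: tracked with zero error.
  • 2t: tracked with zero error.
  • 10t^2: e_ss = 20/K_a with K_a=45 → 4/9.
Total e_ss = 4/9.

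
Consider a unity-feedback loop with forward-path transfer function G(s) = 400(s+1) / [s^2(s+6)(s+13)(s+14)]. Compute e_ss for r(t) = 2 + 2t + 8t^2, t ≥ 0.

43.68

Two free integrators in G(s): this is a type 2 system. By superposition:
  • 2: tracked with zero error.
  • 2t: tracked with zero error.
  • 8t^2: e_ss = 16/K_a with K_a=100/273 → 43.68.
Total e_ss = 43.68.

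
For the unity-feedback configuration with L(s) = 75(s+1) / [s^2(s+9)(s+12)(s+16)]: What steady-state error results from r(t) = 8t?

L(s) has two factors of s in the denominator, so the system is type 2.
K_v = ∞ for a type-2 system; e_ss to a ramp is zero.

0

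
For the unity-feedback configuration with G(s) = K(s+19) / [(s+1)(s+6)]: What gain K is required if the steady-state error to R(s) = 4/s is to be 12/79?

The open loop has no poles at the origin → type 0 system.
K_p = lim_{s→0} G(s) = K·19 / (1·6) = (19/6)·K.
e_ss = 4/(1 + K_p) = 12/79 ⇒ 1 + (19/6)·K = 79/3 ⇒ K = 8.

8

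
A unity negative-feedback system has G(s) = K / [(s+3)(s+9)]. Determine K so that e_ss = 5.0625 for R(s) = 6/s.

5

G(s) has no factors of s in the denominator, so the system is type 0.
K_p = lim_{s→0} G(s) = K / (3·9) = (1/27)·K.
e_ss = 6/(1 + K_p) = 5.0625 ⇒ 1 + (1/27)·K = 32/27 ⇒ K = 5.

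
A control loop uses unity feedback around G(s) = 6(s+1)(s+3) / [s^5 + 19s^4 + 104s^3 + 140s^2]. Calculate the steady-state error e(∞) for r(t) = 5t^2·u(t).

Lowest-order denominator term is 140s^2, so the open loop has 2 poles at the origin → type 2 system.
K_a = lim_{s→0} s^2·G(s) = 6·1·3 / 140 = 9/70.
r(t) = 5t^2 gives R(s) = 10/s^3.
e_ss = 10/K_a = 10/(9/70) = 700/9.

700/9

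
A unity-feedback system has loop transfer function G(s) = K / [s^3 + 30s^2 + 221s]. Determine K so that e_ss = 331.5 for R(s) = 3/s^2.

Factoring s from the denominator leaves a polynomial with constant term 221, so the system is type 1.
K_v = lim_{s→0} s·G(s) = K / 221 = (1/221)·K.
e_ss = 3/K_v = 331.5 ⇒ K_v = 2/221 ⇒ K = (2/221)/(1/221) = 2.

2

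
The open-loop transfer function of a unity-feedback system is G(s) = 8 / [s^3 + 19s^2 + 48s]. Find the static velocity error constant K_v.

Factoring s from the denominator leaves a polynomial with constant term 48, so the system is type 1.
K_v = lim_{s→0} s·G(s) = 8 / 48 = 1/6.

1/6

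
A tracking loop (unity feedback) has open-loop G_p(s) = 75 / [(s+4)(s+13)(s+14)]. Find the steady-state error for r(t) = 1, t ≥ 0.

728/803

No free integrators in G_p(s): this is a type 0 system.
K_p = lim_{s→0} G_p(s) = 75 / (4·13·14) = 75/728.
e_ss = 1/(1 + K_p) = 1/(803/728) = 728/803.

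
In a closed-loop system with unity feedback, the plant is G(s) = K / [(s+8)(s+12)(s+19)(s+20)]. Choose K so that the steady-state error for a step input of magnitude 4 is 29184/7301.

25

System type = 0 (no poles at s=0).
K_p = lim_{s→0} G(s) = K / (8·12·19·20) = (1/36480)·K.
e_ss = 4/(1 + K_p) = 29184/7301 ⇒ 1 + (1/36480)·K = 7301/7296 ⇒ K = 25.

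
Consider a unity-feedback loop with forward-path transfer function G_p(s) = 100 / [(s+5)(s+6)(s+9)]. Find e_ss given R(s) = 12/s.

324/37

System type = 0 (no poles at s=0).
K_p = lim_{s→0} G_p(s) = 100 / (5·6·9) = 10/27.
e_ss = 12/(1 + K_p) = 12/(37/27) = 324/37.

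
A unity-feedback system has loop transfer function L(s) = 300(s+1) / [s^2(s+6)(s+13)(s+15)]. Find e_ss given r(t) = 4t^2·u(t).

31.2

The open loop has two poles at the origin → type 2 system.
K_a = lim_{s→0} s^2·L(s) = 300·1 / (6·13·15) = 10/39.
r(t) = 4t^2 gives R(s) = 8/s^3.
e_ss = 8/K_a = 8/(10/39) = 31.2.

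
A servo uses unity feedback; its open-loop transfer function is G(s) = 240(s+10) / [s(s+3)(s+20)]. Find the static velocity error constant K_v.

G(s) has one factor of s in the denominator, so the system is type 1.
K_v = lim_{s→0} s·G(s) = 240·10 / (3·20) = 40.

40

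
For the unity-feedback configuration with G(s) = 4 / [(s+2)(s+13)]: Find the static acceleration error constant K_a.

0

No free integrators in G(s): this is a type 0 system.
K_a = lim_{s→0} s^2·G(s) = 0 (the extra factor of s kills the finite limit).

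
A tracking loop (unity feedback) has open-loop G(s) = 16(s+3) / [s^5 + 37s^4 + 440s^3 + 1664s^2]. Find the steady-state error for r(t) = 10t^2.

2080/3

The denominator has no term below 1664s^2 — 2 poles at s=0, type 2.
K_a = lim_{s→0} s^2·G(s) = 16·3 / 1664 = 3/104.
r(t) = 10t^2 gives R(s) = 20/s^3.
e_ss = 20/K_a = 20/(3/104) = 2080/3.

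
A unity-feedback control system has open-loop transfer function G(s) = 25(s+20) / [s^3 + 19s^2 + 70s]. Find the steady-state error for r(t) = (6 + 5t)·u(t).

0.7

Factoring s from the denominator leaves a polynomial with constant term 70, so the system is type 1. Taking each input component in turn:
  • 6: tracked with zero error.
  • 5t: e_ss = 5/K_v with K_v=50/7 → 0.7.
Total e_ss = 0.7.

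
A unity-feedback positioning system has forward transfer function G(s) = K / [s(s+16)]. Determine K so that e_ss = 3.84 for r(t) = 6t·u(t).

One free integrator in G(s): this is a type 1 system.
K_v = lim_{s→0} s·G(s) = K / (16) = 0.0625·K.
e_ss = 6/K_v = 3.84 ⇒ K_v = 1.5625 ⇒ K = 1.5625/0.0625 = 25.

25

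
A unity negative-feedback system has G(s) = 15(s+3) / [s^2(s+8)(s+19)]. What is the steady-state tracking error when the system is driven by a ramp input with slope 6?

G(s) has two factors of s in the denominator, so the system is type 2.
K_v = ∞ for a type-2 system; e_ss to a ramp is zero.

0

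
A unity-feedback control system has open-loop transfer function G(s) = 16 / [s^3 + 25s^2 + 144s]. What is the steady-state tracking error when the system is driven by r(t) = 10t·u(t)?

Factoring s from the denominator leaves a polynomial with constant term 144, so the system is type 1.
K_v = lim_{s→0} s·G(s) = 16 / 144 = 1/9.
e_ss = 10/K_v = 10/(1/9) = 90.

90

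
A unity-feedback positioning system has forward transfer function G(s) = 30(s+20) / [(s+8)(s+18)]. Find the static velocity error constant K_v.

The open loop has no poles at the origin → type 0 system.
K_v = lim_{s→0} s·G(s) = 0 (the extra factor of s kills the finite limit).

0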